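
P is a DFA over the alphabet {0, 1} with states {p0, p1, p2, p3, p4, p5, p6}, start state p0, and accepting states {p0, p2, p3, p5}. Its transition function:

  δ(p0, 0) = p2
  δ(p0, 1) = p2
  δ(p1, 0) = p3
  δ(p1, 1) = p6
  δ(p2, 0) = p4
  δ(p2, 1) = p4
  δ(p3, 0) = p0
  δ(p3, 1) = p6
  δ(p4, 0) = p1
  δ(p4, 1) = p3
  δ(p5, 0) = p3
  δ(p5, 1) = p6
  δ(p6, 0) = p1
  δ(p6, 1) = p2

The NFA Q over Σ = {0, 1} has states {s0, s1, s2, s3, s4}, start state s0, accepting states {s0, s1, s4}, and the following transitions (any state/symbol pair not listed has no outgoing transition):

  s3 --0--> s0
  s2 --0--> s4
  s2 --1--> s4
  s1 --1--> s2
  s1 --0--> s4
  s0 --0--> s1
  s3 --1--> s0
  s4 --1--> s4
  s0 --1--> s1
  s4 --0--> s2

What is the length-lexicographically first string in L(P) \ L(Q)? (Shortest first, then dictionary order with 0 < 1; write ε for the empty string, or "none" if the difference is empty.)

0010

The string 0010 is accepted by P but not by Q.
No shorter string lies in the difference, and 0010 is the lexicographically first length-4 string in L(P) \ L(Q).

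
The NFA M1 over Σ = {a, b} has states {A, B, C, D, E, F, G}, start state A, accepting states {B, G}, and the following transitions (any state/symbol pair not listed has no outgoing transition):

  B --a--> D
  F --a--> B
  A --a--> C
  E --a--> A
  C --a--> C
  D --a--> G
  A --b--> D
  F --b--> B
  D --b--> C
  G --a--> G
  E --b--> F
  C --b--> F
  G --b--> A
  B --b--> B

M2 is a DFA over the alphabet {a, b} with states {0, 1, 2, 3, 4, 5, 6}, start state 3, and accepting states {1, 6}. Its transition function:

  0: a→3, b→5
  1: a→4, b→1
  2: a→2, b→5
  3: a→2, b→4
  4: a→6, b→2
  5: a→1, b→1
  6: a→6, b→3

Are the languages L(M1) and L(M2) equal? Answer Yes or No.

Exploring the product automaton M1 × M2 from the start pair (A, 3), following both machines on each input symbol, reaches 6 state pairs: (A, 3), (C, 2), (D, 4), (F, 5), (G, 6), (B, 1).
M1 accepts in {B, G} and M2 accepts in {1, 6}. In every reachable pair the two components are either both accepting — (G, 6), (B, 1) — or both non-accepting, so no string is accepted by exactly one of the machines: L(M1) \ L(M2) and L(M2) \ L(M1) are both empty.
Hence every string is accepted by M1 iff it is accepted by M2, and the two languages coincide.

Yes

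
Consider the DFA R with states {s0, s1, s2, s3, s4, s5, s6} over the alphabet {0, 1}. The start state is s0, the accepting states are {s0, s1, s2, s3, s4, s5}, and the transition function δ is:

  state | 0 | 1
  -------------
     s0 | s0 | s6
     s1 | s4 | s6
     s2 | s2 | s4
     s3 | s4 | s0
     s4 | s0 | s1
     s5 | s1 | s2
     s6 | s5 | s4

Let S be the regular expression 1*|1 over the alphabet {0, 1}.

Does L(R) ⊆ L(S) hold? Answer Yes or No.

No

The string 0 is in L(R) but not in L(S).
So L(R) ⊄ L(S).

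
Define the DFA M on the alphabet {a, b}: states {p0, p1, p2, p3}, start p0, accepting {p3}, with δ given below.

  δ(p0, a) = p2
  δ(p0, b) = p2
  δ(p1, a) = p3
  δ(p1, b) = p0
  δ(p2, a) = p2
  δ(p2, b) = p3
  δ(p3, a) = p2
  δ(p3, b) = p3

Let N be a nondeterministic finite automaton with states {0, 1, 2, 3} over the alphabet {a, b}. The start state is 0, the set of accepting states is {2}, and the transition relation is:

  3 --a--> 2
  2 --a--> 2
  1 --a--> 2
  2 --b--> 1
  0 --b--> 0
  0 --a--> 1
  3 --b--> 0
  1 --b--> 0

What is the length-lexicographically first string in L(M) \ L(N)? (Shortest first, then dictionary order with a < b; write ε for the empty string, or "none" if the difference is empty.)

The string ab is accepted by M but not by N.
No shorter string lies in the difference, and ab is the lexicographically first length-2 string in L(M) \ L(N).

ab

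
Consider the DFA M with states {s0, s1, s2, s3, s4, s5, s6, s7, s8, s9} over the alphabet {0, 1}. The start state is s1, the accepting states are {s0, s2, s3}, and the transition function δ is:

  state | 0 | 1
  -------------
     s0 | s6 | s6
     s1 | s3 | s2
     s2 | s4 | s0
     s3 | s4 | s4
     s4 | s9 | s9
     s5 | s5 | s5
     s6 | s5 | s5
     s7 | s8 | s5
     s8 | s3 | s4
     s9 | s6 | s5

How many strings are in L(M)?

3

The useful subgraph on states {s0, s1, s2, s3} is acyclic, so L(M) is finite; the longest accepting path visits 3 useful states, giving maximum string length 2.
Counting accepting paths from s1 by length: 2 of length 1, 1 of length 2. Total 3.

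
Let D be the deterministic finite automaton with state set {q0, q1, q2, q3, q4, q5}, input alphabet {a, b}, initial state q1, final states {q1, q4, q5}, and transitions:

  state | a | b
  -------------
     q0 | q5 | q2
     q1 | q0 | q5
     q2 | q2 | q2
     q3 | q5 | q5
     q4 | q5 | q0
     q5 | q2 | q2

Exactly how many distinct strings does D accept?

3

The useful subgraph on states {q0, q1, q5} is acyclic, so L(D) is finite; the longest accepting path visits 3 useful states, giving maximum string length 2.
Counting accepting paths from q1 by length: 1 of length 0, 1 of length 1, 1 of length 2. Total 3.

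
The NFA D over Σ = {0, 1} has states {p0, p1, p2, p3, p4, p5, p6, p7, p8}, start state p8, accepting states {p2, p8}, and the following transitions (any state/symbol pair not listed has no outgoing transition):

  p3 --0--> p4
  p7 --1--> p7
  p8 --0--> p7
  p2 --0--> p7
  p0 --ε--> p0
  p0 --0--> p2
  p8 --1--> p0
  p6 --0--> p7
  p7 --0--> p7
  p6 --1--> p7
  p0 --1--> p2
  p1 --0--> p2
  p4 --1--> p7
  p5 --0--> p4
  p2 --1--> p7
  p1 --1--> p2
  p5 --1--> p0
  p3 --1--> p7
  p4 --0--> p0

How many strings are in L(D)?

The useful subgraph on states {p0, p2, p8} is acyclic, so L(D) is finite; the longest accepting path visits 3 useful states, giving maximum string length 2.
Counting accepting paths from p8 by length: 1 of length 0, 2 of length 2. Total 3.

3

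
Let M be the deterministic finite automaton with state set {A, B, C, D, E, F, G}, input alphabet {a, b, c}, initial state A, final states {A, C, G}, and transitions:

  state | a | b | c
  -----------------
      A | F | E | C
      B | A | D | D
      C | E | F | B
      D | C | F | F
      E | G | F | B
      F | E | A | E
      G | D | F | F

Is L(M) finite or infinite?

infinite

State A is reachable from the start and can reach an accepting state, and it lies on the cycle A → C → B → A.
Traversing that cycle any number of times yields accepted strings of unbounded length, so the language is infinite.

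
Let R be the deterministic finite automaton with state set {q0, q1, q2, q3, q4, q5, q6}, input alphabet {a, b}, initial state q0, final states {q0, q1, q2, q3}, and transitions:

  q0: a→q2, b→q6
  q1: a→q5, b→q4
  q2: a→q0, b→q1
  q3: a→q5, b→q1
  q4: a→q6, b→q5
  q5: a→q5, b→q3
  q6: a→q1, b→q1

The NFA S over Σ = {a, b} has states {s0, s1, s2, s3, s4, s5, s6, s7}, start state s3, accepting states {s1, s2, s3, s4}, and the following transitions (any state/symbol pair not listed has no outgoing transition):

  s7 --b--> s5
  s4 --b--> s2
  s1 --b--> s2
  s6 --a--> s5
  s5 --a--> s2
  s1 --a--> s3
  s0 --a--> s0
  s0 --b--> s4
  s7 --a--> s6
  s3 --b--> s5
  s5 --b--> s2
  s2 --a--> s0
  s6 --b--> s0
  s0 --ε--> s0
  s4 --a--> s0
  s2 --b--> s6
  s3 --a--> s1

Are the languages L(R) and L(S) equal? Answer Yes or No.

Exploring the product automaton R × S from the start pair (q0, s3), following both machines on each input symbol, reaches 7 state pairs: (q0, s3), (q2, s1), (q6, s5), (q1, s2), (q5, s0), (q4, s6), (q3, s4).
R accepts in {q0, q1, q2, q3} and S accepts in {s1, s2, s3, s4}. In every reachable pair the two components are either both accepting — (q0, s3), (q2, s1), (q1, s2), (q3, s4) — or both non-accepting, so no string is accepted by exactly one of the machines: L(R) \ L(S) and L(S) \ L(R) are both empty.
Hence every string is accepted by R iff it is accepted by S, and the two languages coincide.

Yes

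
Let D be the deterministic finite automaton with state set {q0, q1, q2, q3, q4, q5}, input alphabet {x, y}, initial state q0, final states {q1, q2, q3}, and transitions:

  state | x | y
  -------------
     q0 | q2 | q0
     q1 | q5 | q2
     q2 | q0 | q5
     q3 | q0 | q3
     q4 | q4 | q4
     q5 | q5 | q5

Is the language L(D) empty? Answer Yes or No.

No

The string x is accepted: the run q0 → q2 ends in the accepting state q2.
Since at least one string is accepted, L(D) is not empty.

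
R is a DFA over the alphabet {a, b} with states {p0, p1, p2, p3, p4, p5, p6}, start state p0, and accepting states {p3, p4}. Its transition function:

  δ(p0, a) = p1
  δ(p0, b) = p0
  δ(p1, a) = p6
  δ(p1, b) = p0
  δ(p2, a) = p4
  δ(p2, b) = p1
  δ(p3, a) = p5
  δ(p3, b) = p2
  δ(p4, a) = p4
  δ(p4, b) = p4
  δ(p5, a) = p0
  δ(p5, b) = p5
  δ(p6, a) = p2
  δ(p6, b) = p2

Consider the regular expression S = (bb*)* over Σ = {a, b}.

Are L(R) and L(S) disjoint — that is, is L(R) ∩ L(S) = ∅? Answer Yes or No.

Yes

Converting the expression S to a DFA (subset construction, then merging equivalent states) gives the minimal DFA with states {s0, s1}, start state s0, accepting states {s0} and transitions s0: a→s1, b→s0; s1: a→s1, b→s1.
Exploring the product automaton R × S from the start pair (p0, s0), following both machines on each input symbol, reaches 6 state pairs: (p0, s0), (p1, s1), (p6, s1), (p0, s1), (p2, s1), (p4, s1).
R accepts in {p3, p4} and S accepts in {s0}; no reachable pair has both components accepting, so no string drives both machines to acceptance simultaneously and L(R) ∩ L(S) = ∅.
So no string is accepted by both, and the intersection is empty.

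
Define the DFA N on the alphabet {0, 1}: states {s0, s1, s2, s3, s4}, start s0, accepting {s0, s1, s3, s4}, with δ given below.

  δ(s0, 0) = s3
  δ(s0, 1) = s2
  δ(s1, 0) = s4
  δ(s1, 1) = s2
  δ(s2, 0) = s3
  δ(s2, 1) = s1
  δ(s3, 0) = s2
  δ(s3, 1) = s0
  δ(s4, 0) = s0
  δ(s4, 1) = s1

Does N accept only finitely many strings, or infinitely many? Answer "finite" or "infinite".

State s2 is reachable from the start and can reach an accepting state, and it lies on the cycle s2 → s1 → s2.
Traversing that cycle any number of times yields accepted strings of unbounded length, so the language is infinite.

infinite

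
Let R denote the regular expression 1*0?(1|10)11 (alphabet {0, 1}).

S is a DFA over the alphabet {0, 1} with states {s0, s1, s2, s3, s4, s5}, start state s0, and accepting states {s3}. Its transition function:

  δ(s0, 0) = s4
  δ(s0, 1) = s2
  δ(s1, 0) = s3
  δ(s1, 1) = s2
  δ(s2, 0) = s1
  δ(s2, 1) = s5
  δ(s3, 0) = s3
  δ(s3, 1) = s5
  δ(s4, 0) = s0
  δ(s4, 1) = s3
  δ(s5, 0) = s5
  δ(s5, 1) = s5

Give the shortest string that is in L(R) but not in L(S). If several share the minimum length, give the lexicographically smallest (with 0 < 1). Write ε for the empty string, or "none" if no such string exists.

111

The string 111 is accepted by R but not by S.
No shorter string lies in the difference, and 111 is the lexicographically first length-3 string in L(R) \ L(S).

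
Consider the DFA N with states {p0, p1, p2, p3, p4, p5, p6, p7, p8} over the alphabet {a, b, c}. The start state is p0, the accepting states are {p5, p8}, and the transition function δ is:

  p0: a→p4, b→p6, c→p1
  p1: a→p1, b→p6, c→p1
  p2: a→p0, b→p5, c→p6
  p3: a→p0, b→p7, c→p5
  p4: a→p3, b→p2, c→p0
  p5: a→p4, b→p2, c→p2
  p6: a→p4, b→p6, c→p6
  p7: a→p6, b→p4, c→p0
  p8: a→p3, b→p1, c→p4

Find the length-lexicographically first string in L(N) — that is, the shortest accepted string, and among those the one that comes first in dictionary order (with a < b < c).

aac

A breadth-first search from p0 reaches an accepting state first via the path p0 → p4 → p3 → p5 on input aac.
No string of length < 3 is accepted (BFS exhausts all shorter strings without reaching an accepting state), and aac is the lexicographically least accepting string of length 3.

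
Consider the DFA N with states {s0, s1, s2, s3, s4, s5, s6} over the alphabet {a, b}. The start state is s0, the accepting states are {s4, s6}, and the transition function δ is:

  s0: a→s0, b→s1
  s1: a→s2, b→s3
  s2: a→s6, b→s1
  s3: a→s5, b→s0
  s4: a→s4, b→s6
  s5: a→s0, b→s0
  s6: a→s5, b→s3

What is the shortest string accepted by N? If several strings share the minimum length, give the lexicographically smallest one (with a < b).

baa

A breadth-first search from s0 reaches an accepting state first via the path s0 → s1 → s2 → s6 on input baa.
No string of length < 3 is accepted (BFS exhausts all shorter strings without reaching an accepting state), and baa is the lexicographically least accepting string of length 3.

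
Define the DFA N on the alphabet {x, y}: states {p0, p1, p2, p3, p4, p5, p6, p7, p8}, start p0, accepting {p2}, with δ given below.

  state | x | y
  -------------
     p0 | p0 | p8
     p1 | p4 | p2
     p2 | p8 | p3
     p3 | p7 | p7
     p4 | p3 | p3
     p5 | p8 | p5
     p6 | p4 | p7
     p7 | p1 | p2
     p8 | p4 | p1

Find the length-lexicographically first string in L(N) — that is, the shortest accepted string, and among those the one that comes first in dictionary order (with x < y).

A breadth-first search from p0 reaches an accepting state first via the path p0 → p8 → p1 → p2 on input yyy.
No string of length < 3 is accepted (BFS exhausts all shorter strings without reaching an accepting state), and yyy is the lexicographically least accepting string of length 3.

yyy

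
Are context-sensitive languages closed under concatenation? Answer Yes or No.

With disjoint nonterminals (and terminals first replaced by fresh nonterminal copies so contexts cannot straddle the boundary), S → S₁S₂ added to two noncontracting grammars is noncontracting and generates L₁L₂; equivalently an LBA guesses the split point and checks each part in place.
So the context-sensitive languages are closed under concatenation.

Yes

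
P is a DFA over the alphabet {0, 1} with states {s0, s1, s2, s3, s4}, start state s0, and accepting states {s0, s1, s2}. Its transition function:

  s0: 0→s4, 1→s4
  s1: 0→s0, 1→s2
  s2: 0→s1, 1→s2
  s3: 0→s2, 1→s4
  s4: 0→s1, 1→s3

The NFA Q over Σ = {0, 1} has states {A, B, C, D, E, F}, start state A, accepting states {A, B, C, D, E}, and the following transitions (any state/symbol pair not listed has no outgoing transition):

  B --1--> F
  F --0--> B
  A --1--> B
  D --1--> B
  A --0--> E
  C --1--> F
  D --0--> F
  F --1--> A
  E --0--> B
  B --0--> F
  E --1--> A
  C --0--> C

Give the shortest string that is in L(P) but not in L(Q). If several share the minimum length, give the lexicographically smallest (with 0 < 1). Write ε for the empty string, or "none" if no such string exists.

10

The string 10 is accepted by P but not by Q.
No shorter string lies in the difference, and 10 is the lexicographically first length-2 string in L(P) \ L(Q).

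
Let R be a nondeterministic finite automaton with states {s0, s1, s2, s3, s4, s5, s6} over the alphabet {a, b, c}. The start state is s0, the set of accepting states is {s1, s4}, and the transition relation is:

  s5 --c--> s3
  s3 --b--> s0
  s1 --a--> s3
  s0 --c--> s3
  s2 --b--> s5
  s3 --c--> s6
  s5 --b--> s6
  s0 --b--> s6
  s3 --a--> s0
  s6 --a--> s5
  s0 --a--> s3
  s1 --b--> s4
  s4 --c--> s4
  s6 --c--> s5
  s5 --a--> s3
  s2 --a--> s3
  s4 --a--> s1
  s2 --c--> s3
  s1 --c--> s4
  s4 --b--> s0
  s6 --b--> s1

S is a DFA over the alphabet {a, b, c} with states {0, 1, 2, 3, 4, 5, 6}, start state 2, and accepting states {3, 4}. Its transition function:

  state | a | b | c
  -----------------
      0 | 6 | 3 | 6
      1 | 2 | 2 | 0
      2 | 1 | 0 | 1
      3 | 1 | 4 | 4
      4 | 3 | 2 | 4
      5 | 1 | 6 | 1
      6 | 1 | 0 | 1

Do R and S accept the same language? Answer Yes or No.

Yes

Exploring the product automaton R × S from the start pair (s0, 2), following both machines on each input symbol, reaches 6 state pairs: (s0, 2), (s3, 1), (s6, 0), (s5, 6), (s1, 3), (s4, 4).
R accepts in {s1, s4} and S accepts in {3, 4}. In every reachable pair the two components are either both accepting — (s1, 3), (s4, 4) — or both non-accepting, so no string is accepted by exactly one of the machines: L(R) \ L(S) and L(S) \ L(R) are both empty.
Hence every string is accepted by R iff it is accepted by S, and the two languages coincide.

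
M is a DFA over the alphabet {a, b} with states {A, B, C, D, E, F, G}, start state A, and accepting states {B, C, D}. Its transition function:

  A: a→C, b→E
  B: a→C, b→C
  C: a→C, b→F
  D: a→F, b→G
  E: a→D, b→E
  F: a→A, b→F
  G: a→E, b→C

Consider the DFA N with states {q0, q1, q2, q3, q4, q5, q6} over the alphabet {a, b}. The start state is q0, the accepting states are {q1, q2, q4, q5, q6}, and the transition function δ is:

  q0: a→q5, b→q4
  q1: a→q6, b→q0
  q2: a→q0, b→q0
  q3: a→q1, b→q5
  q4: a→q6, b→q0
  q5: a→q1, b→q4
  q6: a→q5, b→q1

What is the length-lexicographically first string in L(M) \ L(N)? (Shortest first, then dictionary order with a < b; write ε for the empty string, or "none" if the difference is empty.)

The string babb is accepted by M but not by N.
No shorter string lies in the difference, and babb is the lexicographically first length-4 string in L(M) \ L(N).

babb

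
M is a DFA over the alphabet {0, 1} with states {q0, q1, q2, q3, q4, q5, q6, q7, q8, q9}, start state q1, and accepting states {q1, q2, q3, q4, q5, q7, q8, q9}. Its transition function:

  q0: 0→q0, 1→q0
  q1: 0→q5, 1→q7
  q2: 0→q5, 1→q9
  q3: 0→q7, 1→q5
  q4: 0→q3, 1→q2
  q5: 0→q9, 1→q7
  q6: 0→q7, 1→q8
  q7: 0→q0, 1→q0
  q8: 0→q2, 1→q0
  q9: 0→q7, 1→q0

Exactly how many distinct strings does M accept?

6

The useful subgraph on states {q1, q5, q7, q9} is acyclic, so L(M) is finite; the longest accepting path visits 4 useful states, giving maximum string length 3.
Counting accepting paths from q1 by length: 1 of length 0, 2 of length 1, 2 of length 2, 1 of length 3. Total 6.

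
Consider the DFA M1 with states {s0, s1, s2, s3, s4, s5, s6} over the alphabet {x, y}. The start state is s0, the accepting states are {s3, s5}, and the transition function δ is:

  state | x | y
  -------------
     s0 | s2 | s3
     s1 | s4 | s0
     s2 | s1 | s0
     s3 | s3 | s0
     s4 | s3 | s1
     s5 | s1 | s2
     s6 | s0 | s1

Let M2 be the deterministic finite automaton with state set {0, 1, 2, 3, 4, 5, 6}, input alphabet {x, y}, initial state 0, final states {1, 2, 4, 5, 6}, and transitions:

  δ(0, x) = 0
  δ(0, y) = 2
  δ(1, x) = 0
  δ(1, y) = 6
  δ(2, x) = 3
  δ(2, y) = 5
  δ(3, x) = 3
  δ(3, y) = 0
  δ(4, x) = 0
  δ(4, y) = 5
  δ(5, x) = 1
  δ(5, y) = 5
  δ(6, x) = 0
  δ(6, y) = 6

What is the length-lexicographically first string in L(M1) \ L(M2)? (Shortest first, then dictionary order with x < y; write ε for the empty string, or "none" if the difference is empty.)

The string yx is accepted by M1 but not by M2.
No shorter string lies in the difference, and yx is the lexicographically first length-2 string in L(M1) \ L(M2).

yx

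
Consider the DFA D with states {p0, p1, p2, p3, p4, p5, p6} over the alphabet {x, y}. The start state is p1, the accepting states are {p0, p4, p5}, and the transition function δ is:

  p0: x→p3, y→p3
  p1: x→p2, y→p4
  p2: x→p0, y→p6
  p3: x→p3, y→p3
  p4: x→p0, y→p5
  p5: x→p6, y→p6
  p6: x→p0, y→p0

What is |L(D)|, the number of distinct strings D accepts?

10

The useful subgraph on states {p0, p1, p2, p4, p5, p6} is acyclic, so L(D) is finite; the longest accepting path visits 5 useful states, giving maximum string length 4.
Counting accepting paths from p1 by length: 1 of length 1, 3 of length 2, 2 of length 3, 4 of length 4. Total 10.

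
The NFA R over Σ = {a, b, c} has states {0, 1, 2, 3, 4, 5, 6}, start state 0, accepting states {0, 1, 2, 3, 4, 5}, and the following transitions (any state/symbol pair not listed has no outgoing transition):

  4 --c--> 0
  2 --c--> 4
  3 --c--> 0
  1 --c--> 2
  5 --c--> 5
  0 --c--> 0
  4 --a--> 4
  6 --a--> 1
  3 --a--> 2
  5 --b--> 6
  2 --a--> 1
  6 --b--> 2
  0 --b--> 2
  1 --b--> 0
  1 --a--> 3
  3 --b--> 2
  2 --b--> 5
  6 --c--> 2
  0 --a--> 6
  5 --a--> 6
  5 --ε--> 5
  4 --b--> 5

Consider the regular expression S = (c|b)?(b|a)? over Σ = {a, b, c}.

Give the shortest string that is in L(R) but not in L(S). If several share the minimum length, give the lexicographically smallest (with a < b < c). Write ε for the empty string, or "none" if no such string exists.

The string aa is accepted by R but not by S.
No shorter string lies in the difference, and aa is the lexicographically first length-2 string in L(R) \ L(S).

aa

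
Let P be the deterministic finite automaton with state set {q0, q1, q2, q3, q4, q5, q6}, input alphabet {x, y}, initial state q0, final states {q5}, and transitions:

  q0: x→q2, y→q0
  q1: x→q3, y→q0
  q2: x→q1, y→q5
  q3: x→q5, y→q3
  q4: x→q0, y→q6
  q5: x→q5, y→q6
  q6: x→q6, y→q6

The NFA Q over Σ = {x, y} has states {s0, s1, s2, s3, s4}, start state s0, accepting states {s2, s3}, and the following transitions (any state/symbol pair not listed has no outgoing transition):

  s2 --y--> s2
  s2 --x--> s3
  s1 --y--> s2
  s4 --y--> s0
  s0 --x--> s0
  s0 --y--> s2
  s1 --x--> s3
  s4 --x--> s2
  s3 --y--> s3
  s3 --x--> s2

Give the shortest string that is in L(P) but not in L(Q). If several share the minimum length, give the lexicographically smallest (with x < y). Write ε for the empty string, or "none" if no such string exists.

xxxx

The string xxxx is accepted by P but not by Q.
No shorter string lies in the difference, and xxxx is the lexicographically first length-4 string in L(P) \ L(Q).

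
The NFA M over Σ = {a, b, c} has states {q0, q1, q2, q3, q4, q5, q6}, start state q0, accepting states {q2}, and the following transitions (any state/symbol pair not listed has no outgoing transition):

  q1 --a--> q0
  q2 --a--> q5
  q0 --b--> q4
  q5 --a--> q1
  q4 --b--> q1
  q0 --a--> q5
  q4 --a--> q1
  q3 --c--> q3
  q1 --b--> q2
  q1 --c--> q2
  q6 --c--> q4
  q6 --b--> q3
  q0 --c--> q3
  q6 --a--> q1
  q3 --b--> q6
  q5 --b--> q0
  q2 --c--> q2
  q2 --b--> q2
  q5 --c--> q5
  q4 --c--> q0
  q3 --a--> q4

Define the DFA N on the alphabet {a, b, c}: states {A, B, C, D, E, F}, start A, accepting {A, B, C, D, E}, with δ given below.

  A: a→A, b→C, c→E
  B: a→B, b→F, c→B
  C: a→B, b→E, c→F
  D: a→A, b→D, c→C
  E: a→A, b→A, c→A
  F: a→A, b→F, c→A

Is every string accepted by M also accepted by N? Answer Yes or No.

No

The string bab is in L(M) but not in L(N).
So L(M) ⊄ L(N).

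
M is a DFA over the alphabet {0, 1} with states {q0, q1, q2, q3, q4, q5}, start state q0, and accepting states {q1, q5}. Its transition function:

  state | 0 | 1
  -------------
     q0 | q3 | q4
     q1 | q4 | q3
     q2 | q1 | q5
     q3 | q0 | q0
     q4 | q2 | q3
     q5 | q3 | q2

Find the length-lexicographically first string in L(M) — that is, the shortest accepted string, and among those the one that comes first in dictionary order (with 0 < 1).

100

A breadth-first search from q0 reaches an accepting state first via the path q0 → q4 → q2 → q1 on input 100.
No string of length < 3 is accepted (BFS exhausts all shorter strings without reaching an accepting state), and 100 is the lexicographically least accepting string of length 3.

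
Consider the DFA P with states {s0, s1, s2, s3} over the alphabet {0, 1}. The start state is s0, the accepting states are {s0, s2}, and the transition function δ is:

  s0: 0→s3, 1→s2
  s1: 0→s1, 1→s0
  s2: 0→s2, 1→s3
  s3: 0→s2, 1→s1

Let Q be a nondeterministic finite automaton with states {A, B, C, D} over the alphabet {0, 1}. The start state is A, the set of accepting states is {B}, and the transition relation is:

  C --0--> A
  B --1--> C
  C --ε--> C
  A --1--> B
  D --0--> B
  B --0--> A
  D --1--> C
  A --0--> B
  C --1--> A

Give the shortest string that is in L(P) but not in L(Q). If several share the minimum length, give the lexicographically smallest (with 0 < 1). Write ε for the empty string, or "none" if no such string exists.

ε

The empty string ε is accepted by P but not by Q.
Since ε is the unique shortest string, it is the required witness.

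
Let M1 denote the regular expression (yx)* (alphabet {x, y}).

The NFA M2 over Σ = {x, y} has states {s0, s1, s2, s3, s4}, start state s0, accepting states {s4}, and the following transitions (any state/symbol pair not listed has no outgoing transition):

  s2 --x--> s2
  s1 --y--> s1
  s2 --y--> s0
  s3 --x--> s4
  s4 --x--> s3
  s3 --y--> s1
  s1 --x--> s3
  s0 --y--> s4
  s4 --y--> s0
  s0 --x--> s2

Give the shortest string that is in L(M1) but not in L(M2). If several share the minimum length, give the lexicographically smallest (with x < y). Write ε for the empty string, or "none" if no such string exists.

The empty string ε is accepted by M1 but not by M2.
Since ε is the unique shortest string, it is the required witness.

ε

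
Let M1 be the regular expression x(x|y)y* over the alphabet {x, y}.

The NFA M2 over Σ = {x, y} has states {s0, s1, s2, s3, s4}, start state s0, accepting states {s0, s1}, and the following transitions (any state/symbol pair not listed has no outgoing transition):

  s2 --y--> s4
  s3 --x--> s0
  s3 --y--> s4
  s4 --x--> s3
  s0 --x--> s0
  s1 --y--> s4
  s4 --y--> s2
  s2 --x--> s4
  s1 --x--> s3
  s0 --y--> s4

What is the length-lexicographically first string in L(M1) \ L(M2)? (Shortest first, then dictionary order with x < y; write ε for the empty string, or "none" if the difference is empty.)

xy

The string xy is accepted by M1 but not by M2.
No shorter string lies in the difference, and xy is the lexicographically first length-2 string in L(M1) \ L(M2).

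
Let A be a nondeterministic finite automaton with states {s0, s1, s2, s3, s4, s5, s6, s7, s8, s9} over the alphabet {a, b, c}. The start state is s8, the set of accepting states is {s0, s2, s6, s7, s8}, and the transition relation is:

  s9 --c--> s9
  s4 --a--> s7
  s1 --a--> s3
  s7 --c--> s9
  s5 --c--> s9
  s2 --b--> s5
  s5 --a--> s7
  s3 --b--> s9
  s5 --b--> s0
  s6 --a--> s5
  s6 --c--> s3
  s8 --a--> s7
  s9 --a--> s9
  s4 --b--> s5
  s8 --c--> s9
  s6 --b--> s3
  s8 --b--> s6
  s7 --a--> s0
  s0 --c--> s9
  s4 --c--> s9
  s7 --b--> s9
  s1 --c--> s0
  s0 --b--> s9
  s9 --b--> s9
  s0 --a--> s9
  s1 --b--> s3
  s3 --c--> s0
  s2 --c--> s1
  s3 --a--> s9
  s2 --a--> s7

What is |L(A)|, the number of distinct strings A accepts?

9

The useful subgraph on states {s0, s3, s5, s6, s7, s8} is acyclic, so L(A) is finite; the longest accepting path visits 5 useful states, giving maximum string length 4.
Counting accepting paths from s8 by length: 1 of length 0, 2 of length 1, 1 of length 2, 4 of length 3, 1 of length 4. Total 9.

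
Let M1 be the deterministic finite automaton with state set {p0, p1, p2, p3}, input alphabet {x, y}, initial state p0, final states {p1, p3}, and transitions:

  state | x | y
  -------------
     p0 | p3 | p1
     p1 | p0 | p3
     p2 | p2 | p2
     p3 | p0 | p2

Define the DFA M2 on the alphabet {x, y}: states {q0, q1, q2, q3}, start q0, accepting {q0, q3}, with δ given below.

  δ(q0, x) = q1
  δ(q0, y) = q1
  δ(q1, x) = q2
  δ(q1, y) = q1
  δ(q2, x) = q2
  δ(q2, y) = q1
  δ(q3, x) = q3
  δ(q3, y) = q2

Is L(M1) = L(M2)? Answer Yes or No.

The string x is accepted by M1 but rejected by M2.
So L(M1) ≠ L(M2).

No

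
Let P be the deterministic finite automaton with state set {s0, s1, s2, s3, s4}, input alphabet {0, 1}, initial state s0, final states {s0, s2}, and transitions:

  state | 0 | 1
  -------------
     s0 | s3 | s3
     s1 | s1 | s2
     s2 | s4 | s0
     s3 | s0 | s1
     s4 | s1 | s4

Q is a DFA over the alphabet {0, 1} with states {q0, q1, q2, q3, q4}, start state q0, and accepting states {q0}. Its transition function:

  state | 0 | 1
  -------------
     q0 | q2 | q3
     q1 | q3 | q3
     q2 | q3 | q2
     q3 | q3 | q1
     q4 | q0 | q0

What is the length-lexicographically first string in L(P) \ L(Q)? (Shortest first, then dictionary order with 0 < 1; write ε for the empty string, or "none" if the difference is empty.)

The string 00 is accepted by P but not by Q.
No shorter string lies in the difference, and 00 is the lexicographically first length-2 string in L(P) \ L(Q).

00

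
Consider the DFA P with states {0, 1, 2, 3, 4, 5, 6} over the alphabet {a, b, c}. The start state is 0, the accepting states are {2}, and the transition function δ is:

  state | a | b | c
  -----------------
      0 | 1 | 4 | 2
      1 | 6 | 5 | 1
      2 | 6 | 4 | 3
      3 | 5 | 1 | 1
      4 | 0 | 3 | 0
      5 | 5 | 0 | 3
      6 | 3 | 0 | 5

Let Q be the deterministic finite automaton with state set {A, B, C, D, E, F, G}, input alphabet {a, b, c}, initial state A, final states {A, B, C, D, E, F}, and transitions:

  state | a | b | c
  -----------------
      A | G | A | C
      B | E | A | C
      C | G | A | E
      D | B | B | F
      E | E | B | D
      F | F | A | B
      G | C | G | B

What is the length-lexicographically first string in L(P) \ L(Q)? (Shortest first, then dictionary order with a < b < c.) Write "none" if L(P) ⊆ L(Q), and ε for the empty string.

Exploring the product automaton P × Q from the start pair (0, A), following both machines on each input symbol, reaches 38 state pairs: (0, A), (1, G), (4, A), (2, C), (6, C), (5, G), (1, B), (0, G), (3, A), (0, C), (6, G), (3, E), (3, G), (5, E), (5, C), (3, B), (6, E), (5, A), (1, C), (4, G), (2, B), (1, A), (2, E), (3, C), (5, B), (1, D), (0, B), (3, D), (5, D), (1, E), (4, B), (6, B), (1, F), (3, F), (0, E), (6, F), (5, F), (2, D).
P accepts in {2} and Q accepts in {A, B, C, D, E, F}. The reachable pairs whose P-component is accepting are (2, C), (2, B), (2, E), (2, D); in each of them the Q-component is accepting too, so the product for L(P) \ L(Q) (P-component accepting, Q-component rejecting) has no reachable accepting pair and the difference is empty.
So every string accepted by P is also accepted by Q: L(P) \ L(Q) = ∅ and there is no such string.

none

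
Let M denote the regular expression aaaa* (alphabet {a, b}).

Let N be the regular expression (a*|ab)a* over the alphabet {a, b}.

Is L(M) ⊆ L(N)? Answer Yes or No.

Yes

Converting the expression M to a DFA (subset construction, then merging equivalent states) gives the minimal DFA with states {m0, m1, m2, m3, m4}, start state m0, accepting states {m4} and transitions m0: a→m1, b→m2; m1: a→m3, b→m2; m2: a→m2, b→m2; m3: a→m4, b→m2; m4: a→m4, b→m2.
Converting the expression N to a DFA (subset construction, then merging equivalent states) gives the minimal DFA with states {n0, n1, n2, n3}, start state n0, accepting states {n0, n1, n3} and transitions n0: a→n1, b→n2; n1: a→n3, b→n3; n2: a→n2, b→n2; n3: a→n3, b→n2.
Exploring the product automaton M × N from the start pair (m0, n0), following both machines on each input symbol, reaches 6 state pairs: (m0, n0), (m1, n1), (m2, n2), (m3, n3), (m2, n3), (m4, n3).
M accepts in {m4} and N accepts in {n0, n1, n3}. The reachable pairs whose M-component is accepting are (m4, n3); in each of them the N-component is accepting too, so the product for L(M) \ L(N) (M-component accepting, N-component rejecting) has no reachable accepting pair and the difference is empty.
Hence every string in L(M) is also in L(N).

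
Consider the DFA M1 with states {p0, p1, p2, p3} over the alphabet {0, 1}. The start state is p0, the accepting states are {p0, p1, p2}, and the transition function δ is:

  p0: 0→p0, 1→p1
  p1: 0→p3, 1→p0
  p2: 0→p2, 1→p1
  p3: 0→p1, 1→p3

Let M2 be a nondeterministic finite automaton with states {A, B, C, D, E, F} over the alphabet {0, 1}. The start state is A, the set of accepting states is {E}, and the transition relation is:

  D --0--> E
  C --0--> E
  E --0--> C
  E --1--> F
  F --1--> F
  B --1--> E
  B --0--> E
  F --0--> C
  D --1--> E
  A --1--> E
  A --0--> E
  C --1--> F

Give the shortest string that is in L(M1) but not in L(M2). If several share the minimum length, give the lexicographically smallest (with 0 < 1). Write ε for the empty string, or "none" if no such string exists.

ε

The empty string ε is accepted by M1 but not by M2.
Since ε is the unique shortest string, it is the required witness.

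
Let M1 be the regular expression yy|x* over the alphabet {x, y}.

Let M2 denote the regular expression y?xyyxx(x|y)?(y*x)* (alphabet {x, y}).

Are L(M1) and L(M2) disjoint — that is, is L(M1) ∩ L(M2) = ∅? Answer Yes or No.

Converting the expression M1 to a DFA (subset construction, then merging equivalent states) gives the minimal DFA with states {r0, r1, r2, r3, r4}, start state r0, accepting states {r0, r1, r4} and transitions r0: x→r1, y→r2; r1: x→r1, y→r3; r2: x→r3, y→r4; r3: x→r3, y→r3; r4: x→r3, y→r3.
Converting the expression M2 to a DFA (subset construction, then merging equivalent states) gives the minimal DFA with states {t0, t1, t2, t3, t4, t5, t6, t7, t8, t9}, start state t0, accepting states {t7, t8} and transitions t0: x→t1, y→t2; t1: x→t3, y→t4; t2: x→t1, y→t3; t3: x→t3, y→t3; t4: x→t3, y→t5; t5: x→t6, y→t3; t6: x→t7, y→t3; t7: x→t8, y→t8; t8: x→t8, y→t9; t9: x→t8, y→t9.
Exploring the product automaton M1 × M2 from the start pair (r0, t0), following both machines on each input symbol, reaches 13 state pairs: (r0, t0), (r1, t1), (r2, t2), (r1, t3), (r3, t4), (r3, t1), (r4, t3), (r3, t3), (r3, t5), (r3, t6), (r3, t7), (r3, t8), (r3, t9).
M1 accepts in {r0, r1, r4} and M2 accepts in {t7, t8}; no reachable pair has both components accepting, so no string drives both machines to acceptance simultaneously and L(M1) ∩ L(M2) = ∅.
So no string is accepted by both, and the intersection is empty.

Yes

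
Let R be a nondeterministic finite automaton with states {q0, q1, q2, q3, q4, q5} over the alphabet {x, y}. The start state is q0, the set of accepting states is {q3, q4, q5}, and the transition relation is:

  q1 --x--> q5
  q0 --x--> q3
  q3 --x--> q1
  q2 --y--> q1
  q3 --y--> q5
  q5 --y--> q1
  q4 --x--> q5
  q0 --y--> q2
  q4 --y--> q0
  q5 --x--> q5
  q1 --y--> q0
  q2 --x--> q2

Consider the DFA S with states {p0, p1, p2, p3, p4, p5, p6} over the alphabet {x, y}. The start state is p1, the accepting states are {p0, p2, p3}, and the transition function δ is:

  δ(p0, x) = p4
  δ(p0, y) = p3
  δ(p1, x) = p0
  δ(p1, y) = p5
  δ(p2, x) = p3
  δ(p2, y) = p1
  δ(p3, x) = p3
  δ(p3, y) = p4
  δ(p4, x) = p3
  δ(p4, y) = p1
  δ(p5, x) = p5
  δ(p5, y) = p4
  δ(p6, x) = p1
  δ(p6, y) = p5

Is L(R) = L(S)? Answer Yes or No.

Exploring the product automaton R × S from the start pair (q0, p1), following both machines on each input symbol, reaches 5 state pairs: (q0, p1), (q3, p0), (q2, p5), (q1, p4), (q5, p3).
R accepts in {q3, q4, q5} and S accepts in {p0, p2, p3}. In every reachable pair the two components are either both accepting — (q3, p0), (q5, p3) — or both non-accepting, so no string is accepted by exactly one of the machines: L(R) \ L(S) and L(S) \ L(R) are both empty.
Hence every string is accepted by R iff it is accepted by S, and the two languages coincide.

Yes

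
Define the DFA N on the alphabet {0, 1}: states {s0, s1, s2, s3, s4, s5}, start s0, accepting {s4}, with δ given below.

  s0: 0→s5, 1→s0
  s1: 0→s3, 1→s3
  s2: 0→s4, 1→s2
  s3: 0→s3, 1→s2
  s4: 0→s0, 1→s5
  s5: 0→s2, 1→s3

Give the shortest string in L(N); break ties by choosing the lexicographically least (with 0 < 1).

A breadth-first search from s0 reaches an accepting state first via the path s0 → s5 → s2 → s4 on input 000.
No string of length < 3 is accepted (BFS exhausts all shorter strings without reaching an accepting state), and 000 is the lexicographically least accepting string of length 3.

000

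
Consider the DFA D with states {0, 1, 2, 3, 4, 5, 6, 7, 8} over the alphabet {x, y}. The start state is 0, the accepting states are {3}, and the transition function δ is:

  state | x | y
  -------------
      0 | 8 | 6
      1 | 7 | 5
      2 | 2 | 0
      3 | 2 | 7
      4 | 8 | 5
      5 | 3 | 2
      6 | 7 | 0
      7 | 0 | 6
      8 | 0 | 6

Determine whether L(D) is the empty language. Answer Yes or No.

The states reachable from the start state are {0, 6, 7, 8}.
None of the accepting states {3} is reachable, so no string is accepted and L(D) = ∅.

Yes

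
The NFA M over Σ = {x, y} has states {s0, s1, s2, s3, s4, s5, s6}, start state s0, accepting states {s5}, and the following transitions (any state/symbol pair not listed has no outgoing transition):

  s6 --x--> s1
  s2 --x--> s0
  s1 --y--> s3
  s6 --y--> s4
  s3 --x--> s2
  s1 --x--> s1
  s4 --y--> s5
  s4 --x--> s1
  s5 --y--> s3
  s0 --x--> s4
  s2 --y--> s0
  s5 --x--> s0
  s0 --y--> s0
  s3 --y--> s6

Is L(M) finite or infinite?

infinite

State s0 is reachable from the start and can reach an accepting state, and it lies on the cycle s0 → s0.
Traversing that cycle any number of times yields accepted strings of unbounded length, so the language is infinite.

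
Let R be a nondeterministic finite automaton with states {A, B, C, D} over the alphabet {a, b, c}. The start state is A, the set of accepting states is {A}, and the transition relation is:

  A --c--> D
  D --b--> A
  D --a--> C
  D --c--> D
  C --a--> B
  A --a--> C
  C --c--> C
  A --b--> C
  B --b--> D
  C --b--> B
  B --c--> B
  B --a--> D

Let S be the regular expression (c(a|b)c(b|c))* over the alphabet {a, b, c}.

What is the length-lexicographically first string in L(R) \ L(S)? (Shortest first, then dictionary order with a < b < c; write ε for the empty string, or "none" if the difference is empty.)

cb

The string cb is accepted by R but not by S.
No shorter string lies in the difference, and cb is the lexicographically first length-2 string in L(R) \ L(S).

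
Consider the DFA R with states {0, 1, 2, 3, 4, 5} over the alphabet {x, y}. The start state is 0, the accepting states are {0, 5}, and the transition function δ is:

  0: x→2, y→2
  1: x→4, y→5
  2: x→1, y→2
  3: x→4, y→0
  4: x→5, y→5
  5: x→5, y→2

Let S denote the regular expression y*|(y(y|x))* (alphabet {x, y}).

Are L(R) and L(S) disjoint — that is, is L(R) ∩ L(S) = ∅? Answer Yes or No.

No

The empty string ε is accepted by both R and S.
Hence L(R) ∩ L(S) ≠ ∅.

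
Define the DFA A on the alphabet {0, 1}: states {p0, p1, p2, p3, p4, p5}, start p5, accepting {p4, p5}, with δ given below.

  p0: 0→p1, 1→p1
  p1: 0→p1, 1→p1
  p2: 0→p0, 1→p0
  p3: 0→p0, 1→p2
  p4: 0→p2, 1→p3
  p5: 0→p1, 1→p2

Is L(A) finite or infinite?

The useful states (reachable from p5 and able to reach an accepting state) are {p5}.
Restricted to these states the transition graph has no cycle, so every accepting path has bounded length and L is finite.

finite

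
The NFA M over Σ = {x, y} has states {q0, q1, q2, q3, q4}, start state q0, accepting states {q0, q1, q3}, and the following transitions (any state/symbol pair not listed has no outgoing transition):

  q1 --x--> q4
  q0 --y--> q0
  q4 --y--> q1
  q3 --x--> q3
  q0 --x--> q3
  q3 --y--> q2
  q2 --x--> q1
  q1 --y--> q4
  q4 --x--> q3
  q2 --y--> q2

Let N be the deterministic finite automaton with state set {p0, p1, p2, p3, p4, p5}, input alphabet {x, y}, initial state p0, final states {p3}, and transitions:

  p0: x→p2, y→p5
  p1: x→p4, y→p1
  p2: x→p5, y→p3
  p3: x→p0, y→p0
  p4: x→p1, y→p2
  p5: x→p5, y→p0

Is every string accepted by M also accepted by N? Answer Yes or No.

The empty string ε is in L(M) but not in L(N).
So L(M) ⊄ L(N).

No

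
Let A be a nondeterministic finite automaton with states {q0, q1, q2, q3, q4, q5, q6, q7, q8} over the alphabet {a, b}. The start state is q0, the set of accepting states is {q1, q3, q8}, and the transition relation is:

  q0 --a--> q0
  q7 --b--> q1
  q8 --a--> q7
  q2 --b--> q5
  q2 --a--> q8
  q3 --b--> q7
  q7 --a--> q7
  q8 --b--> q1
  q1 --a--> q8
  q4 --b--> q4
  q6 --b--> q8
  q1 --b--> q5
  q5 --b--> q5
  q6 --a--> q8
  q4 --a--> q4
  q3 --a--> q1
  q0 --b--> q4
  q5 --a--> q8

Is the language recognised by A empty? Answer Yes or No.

Yes

The states reachable from the start state are {q0, q4}.
None of the accepting states {q1, q3, q8} is reachable, so no string is accepted and L(A) = ∅.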